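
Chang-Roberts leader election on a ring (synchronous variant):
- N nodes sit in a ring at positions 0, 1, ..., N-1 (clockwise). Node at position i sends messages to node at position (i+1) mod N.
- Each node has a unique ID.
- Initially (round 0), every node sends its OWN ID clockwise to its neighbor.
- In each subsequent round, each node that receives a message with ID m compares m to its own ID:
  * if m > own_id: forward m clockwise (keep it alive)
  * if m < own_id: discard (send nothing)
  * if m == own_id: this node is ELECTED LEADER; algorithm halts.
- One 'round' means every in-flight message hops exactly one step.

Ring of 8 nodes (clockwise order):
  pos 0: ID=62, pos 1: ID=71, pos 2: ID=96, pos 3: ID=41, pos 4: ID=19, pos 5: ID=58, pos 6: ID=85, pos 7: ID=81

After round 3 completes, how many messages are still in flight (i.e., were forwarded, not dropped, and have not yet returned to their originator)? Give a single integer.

Answer: 2

Derivation:
Round 1: pos1(id71) recv 62: drop; pos2(id96) recv 71: drop; pos3(id41) recv 96: fwd; pos4(id19) recv 41: fwd; pos5(id58) recv 19: drop; pos6(id85) recv 58: drop; pos7(id81) recv 85: fwd; pos0(id62) recv 81: fwd
Round 2: pos4(id19) recv 96: fwd; pos5(id58) recv 41: drop; pos0(id62) recv 85: fwd; pos1(id71) recv 81: fwd
Round 3: pos5(id58) recv 96: fwd; pos1(id71) recv 85: fwd; pos2(id96) recv 81: drop
After round 3: 2 messages still in flight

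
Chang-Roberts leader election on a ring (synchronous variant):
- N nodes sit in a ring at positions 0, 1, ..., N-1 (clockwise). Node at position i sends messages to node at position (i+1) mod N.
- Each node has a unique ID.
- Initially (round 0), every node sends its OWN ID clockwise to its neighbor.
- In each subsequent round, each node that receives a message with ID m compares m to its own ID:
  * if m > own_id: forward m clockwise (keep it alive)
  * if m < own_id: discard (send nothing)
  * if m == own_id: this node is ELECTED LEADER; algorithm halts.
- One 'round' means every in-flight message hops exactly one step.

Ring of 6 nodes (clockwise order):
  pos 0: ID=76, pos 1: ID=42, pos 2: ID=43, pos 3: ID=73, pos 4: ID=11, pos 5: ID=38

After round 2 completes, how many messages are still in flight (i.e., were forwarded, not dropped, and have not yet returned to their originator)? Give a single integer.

Answer: 2

Derivation:
Round 1: pos1(id42) recv 76: fwd; pos2(id43) recv 42: drop; pos3(id73) recv 43: drop; pos4(id11) recv 73: fwd; pos5(id38) recv 11: drop; pos0(id76) recv 38: drop
Round 2: pos2(id43) recv 76: fwd; pos5(id38) recv 73: fwd
After round 2: 2 messages still in flight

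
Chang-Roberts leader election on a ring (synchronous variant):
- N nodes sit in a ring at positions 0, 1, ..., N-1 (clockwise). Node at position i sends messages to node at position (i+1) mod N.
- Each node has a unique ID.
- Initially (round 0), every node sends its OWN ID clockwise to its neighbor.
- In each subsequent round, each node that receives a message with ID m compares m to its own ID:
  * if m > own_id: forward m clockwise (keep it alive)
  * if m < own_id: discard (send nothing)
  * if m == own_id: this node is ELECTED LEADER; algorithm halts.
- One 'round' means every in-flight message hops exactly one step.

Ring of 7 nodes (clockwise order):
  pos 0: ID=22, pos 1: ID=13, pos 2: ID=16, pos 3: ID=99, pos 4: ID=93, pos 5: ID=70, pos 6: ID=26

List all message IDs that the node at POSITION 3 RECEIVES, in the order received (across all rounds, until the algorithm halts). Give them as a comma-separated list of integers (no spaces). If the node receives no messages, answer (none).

Answer: 16,22,26,70,93,99

Derivation:
Round 1: pos1(id13) recv 22: fwd; pos2(id16) recv 13: drop; pos3(id99) recv 16: drop; pos4(id93) recv 99: fwd; pos5(id70) recv 93: fwd; pos6(id26) recv 70: fwd; pos0(id22) recv 26: fwd
Round 2: pos2(id16) recv 22: fwd; pos5(id70) recv 99: fwd; pos6(id26) recv 93: fwd; pos0(id22) recv 70: fwd; pos1(id13) recv 26: fwd
Round 3: pos3(id99) recv 22: drop; pos6(id26) recv 99: fwd; pos0(id22) recv 93: fwd; pos1(id13) recv 70: fwd; pos2(id16) recv 26: fwd
Round 4: pos0(id22) recv 99: fwd; pos1(id13) recv 93: fwd; pos2(id16) recv 70: fwd; pos3(id99) recv 26: drop
Round 5: pos1(id13) recv 99: fwd; pos2(id16) recv 93: fwd; pos3(id99) recv 70: drop
Round 6: pos2(id16) recv 99: fwd; pos3(id99) recv 93: drop
Round 7: pos3(id99) recv 99: ELECTED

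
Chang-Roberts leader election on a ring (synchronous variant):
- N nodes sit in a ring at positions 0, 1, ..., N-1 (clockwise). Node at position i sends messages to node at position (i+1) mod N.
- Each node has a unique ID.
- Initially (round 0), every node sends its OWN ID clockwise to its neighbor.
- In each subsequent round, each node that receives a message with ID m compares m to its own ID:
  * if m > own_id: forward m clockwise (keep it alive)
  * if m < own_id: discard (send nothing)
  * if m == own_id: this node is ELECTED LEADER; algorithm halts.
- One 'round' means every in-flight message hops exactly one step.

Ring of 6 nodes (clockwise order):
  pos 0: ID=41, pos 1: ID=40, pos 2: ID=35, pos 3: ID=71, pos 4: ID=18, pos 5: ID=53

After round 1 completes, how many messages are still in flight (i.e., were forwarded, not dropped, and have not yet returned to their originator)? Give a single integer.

Answer: 4

Derivation:
Round 1: pos1(id40) recv 41: fwd; pos2(id35) recv 40: fwd; pos3(id71) recv 35: drop; pos4(id18) recv 71: fwd; pos5(id53) recv 18: drop; pos0(id41) recv 53: fwd
After round 1: 4 messages still in flight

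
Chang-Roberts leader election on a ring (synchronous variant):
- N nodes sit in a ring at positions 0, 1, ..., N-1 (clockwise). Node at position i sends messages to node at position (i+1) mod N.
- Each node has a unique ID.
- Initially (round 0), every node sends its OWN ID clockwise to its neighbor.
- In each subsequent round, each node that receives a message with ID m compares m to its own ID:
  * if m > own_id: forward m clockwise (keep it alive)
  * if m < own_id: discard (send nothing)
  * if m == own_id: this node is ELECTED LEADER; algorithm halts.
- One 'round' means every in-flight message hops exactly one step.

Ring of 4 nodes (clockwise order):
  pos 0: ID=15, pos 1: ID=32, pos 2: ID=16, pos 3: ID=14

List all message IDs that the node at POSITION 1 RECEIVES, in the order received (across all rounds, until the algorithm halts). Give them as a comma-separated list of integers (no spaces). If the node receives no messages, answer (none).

Answer: 15,16,32

Derivation:
Round 1: pos1(id32) recv 15: drop; pos2(id16) recv 32: fwd; pos3(id14) recv 16: fwd; pos0(id15) recv 14: drop
Round 2: pos3(id14) recv 32: fwd; pos0(id15) recv 16: fwd
Round 3: pos0(id15) recv 32: fwd; pos1(id32) recv 16: drop
Round 4: pos1(id32) recv 32: ELECTED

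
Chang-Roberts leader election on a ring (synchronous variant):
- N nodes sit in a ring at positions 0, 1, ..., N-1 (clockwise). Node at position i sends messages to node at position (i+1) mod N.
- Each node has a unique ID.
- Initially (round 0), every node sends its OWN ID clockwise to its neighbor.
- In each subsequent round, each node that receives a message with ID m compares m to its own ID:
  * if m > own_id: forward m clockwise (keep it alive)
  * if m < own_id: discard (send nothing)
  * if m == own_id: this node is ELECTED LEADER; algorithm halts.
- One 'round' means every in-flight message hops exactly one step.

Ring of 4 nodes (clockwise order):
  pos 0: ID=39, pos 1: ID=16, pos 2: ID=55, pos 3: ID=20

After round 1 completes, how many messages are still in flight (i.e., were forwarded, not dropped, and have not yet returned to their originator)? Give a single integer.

Answer: 2

Derivation:
Round 1: pos1(id16) recv 39: fwd; pos2(id55) recv 16: drop; pos3(id20) recv 55: fwd; pos0(id39) recv 20: drop
After round 1: 2 messages still in flight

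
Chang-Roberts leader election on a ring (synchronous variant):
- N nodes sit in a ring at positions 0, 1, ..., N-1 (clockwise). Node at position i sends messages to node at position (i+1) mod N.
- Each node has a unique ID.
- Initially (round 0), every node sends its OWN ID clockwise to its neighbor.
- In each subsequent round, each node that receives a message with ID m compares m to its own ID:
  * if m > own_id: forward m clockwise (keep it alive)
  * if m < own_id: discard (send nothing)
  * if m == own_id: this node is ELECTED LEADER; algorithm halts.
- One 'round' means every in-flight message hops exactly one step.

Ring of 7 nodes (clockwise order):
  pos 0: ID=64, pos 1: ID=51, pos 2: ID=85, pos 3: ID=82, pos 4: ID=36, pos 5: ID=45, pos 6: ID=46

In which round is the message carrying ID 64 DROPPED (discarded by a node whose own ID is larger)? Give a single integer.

Answer: 2

Derivation:
Round 1: pos1(id51) recv 64: fwd; pos2(id85) recv 51: drop; pos3(id82) recv 85: fwd; pos4(id36) recv 82: fwd; pos5(id45) recv 36: drop; pos6(id46) recv 45: drop; pos0(id64) recv 46: drop
Round 2: pos2(id85) recv 64: drop; pos4(id36) recv 85: fwd; pos5(id45) recv 82: fwd
Round 3: pos5(id45) recv 85: fwd; pos6(id46) recv 82: fwd
Round 4: pos6(id46) recv 85: fwd; pos0(id64) recv 82: fwd
Round 5: pos0(id64) recv 85: fwd; pos1(id51) recv 82: fwd
Round 6: pos1(id51) recv 85: fwd; pos2(id85) recv 82: drop
Round 7: pos2(id85) recv 85: ELECTED
Message ID 64 originates at pos 0; dropped at pos 2 in round 2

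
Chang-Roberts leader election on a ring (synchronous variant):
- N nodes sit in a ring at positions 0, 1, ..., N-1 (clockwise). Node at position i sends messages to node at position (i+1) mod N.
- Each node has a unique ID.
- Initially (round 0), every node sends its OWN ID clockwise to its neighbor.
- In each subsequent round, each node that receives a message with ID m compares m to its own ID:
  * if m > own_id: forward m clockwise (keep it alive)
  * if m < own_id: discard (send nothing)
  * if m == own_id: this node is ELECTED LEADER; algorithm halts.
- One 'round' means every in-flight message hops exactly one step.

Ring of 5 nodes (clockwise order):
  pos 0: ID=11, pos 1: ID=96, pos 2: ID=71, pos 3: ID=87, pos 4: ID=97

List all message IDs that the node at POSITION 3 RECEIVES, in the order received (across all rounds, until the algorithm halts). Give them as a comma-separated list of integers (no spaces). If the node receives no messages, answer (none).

Answer: 71,96,97

Derivation:
Round 1: pos1(id96) recv 11: drop; pos2(id71) recv 96: fwd; pos3(id87) recv 71: drop; pos4(id97) recv 87: drop; pos0(id11) recv 97: fwd
Round 2: pos3(id87) recv 96: fwd; pos1(id96) recv 97: fwd
Round 3: pos4(id97) recv 96: drop; pos2(id71) recv 97: fwd
Round 4: pos3(id87) recv 97: fwd
Round 5: pos4(id97) recv 97: ELECTED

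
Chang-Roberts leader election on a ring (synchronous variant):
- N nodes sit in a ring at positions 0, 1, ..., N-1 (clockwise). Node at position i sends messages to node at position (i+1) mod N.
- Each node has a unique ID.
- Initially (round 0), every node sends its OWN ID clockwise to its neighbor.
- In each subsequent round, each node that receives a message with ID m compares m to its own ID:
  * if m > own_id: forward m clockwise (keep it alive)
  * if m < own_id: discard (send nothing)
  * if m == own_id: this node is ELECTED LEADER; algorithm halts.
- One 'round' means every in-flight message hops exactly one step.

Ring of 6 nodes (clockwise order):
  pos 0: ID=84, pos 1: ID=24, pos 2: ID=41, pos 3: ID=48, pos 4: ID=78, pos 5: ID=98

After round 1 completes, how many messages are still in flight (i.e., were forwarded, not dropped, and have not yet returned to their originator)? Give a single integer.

Answer: 2

Derivation:
Round 1: pos1(id24) recv 84: fwd; pos2(id41) recv 24: drop; pos3(id48) recv 41: drop; pos4(id78) recv 48: drop; pos5(id98) recv 78: drop; pos0(id84) recv 98: fwd
After round 1: 2 messages still in flight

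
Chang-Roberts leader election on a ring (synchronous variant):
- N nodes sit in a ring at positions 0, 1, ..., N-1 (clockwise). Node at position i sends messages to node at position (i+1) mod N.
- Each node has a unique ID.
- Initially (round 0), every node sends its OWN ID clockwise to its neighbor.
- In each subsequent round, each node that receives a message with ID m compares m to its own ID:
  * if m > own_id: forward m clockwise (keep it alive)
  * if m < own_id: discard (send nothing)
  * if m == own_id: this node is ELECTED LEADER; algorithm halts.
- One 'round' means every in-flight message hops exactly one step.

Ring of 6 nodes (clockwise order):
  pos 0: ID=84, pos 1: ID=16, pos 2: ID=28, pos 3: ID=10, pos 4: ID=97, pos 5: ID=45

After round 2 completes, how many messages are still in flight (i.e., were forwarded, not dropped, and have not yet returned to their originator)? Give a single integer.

Answer: 2

Derivation:
Round 1: pos1(id16) recv 84: fwd; pos2(id28) recv 16: drop; pos3(id10) recv 28: fwd; pos4(id97) recv 10: drop; pos5(id45) recv 97: fwd; pos0(id84) recv 45: drop
Round 2: pos2(id28) recv 84: fwd; pos4(id97) recv 28: drop; pos0(id84) recv 97: fwd
After round 2: 2 messages still in flight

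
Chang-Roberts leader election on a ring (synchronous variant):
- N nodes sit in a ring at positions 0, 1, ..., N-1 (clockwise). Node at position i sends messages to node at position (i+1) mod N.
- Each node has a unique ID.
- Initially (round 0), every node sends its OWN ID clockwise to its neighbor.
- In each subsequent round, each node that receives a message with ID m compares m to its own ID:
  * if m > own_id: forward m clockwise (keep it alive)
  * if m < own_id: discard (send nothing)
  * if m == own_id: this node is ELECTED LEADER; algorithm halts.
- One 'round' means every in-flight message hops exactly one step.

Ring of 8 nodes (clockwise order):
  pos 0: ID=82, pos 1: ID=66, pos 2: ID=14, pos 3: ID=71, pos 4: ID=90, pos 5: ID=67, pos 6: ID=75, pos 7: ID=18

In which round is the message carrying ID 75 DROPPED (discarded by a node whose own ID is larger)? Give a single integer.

Answer: 2

Derivation:
Round 1: pos1(id66) recv 82: fwd; pos2(id14) recv 66: fwd; pos3(id71) recv 14: drop; pos4(id90) recv 71: drop; pos5(id67) recv 90: fwd; pos6(id75) recv 67: drop; pos7(id18) recv 75: fwd; pos0(id82) recv 18: drop
Round 2: pos2(id14) recv 82: fwd; pos3(id71) recv 66: drop; pos6(id75) recv 90: fwd; pos0(id82) recv 75: drop
Round 3: pos3(id71) recv 82: fwd; pos7(id18) recv 90: fwd
Round 4: pos4(id90) recv 82: drop; pos0(id82) recv 90: fwd
Round 5: pos1(id66) recv 90: fwd
Round 6: pos2(id14) recv 90: fwd
Round 7: pos3(id71) recv 90: fwd
Round 8: pos4(id90) recv 90: ELECTED
Message ID 75 originates at pos 6; dropped at pos 0 in round 2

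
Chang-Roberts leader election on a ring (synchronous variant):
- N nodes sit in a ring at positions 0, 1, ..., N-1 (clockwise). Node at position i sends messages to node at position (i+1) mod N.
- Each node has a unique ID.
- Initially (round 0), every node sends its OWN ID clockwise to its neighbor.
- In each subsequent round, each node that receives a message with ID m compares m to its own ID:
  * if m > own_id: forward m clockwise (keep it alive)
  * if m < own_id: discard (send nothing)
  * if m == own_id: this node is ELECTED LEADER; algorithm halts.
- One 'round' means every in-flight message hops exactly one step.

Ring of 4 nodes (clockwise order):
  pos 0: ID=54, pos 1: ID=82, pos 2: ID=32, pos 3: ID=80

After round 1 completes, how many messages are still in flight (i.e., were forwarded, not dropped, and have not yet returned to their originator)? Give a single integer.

Round 1: pos1(id82) recv 54: drop; pos2(id32) recv 82: fwd; pos3(id80) recv 32: drop; pos0(id54) recv 80: fwd
After round 1: 2 messages still in flight

Answer: 2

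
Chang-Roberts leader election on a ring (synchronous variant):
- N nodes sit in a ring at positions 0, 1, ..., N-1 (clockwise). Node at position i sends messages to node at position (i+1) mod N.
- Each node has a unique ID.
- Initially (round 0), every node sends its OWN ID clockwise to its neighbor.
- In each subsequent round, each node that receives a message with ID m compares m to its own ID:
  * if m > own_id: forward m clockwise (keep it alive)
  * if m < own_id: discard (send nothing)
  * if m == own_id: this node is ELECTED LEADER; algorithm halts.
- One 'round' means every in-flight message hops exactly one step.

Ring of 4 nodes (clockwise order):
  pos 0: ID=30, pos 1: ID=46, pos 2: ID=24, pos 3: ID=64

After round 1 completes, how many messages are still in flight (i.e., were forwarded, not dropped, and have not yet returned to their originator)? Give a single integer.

Round 1: pos1(id46) recv 30: drop; pos2(id24) recv 46: fwd; pos3(id64) recv 24: drop; pos0(id30) recv 64: fwd
After round 1: 2 messages still in flight

Answer: 2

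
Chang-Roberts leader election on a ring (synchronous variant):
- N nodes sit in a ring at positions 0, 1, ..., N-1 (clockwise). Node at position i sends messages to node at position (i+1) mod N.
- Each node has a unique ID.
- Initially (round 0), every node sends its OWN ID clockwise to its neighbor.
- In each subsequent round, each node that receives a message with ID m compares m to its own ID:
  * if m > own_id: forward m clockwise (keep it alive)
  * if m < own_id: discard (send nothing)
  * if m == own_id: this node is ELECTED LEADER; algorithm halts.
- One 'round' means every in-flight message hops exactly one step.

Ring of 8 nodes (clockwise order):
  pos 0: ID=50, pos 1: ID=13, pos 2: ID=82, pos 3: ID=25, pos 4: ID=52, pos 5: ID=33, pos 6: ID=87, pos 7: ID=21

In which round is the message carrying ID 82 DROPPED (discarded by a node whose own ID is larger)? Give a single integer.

Round 1: pos1(id13) recv 50: fwd; pos2(id82) recv 13: drop; pos3(id25) recv 82: fwd; pos4(id52) recv 25: drop; pos5(id33) recv 52: fwd; pos6(id87) recv 33: drop; pos7(id21) recv 87: fwd; pos0(id50) recv 21: drop
Round 2: pos2(id82) recv 50: drop; pos4(id52) recv 82: fwd; pos6(id87) recv 52: drop; pos0(id50) recv 87: fwd
Round 3: pos5(id33) recv 82: fwd; pos1(id13) recv 87: fwd
Round 4: pos6(id87) recv 82: drop; pos2(id82) recv 87: fwd
Round 5: pos3(id25) recv 87: fwd
Round 6: pos4(id52) recv 87: fwd
Round 7: pos5(id33) recv 87: fwd
Round 8: pos6(id87) recv 87: ELECTED
Message ID 82 originates at pos 2; dropped at pos 6 in round 4

Answer: 4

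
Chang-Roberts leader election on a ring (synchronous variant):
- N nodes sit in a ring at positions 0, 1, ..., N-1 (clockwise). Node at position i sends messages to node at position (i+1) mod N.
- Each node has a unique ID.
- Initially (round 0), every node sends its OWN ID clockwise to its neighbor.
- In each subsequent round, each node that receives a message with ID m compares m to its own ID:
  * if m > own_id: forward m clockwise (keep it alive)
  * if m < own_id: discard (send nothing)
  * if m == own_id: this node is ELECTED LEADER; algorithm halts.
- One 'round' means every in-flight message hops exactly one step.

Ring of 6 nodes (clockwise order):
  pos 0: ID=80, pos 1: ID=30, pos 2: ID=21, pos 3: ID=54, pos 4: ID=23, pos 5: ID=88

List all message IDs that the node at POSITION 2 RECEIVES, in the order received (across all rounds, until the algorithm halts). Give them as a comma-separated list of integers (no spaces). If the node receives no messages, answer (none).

Round 1: pos1(id30) recv 80: fwd; pos2(id21) recv 30: fwd; pos3(id54) recv 21: drop; pos4(id23) recv 54: fwd; pos5(id88) recv 23: drop; pos0(id80) recv 88: fwd
Round 2: pos2(id21) recv 80: fwd; pos3(id54) recv 30: drop; pos5(id88) recv 54: drop; pos1(id30) recv 88: fwd
Round 3: pos3(id54) recv 80: fwd; pos2(id21) recv 88: fwd
Round 4: pos4(id23) recv 80: fwd; pos3(id54) recv 88: fwd
Round 5: pos5(id88) recv 80: drop; pos4(id23) recv 88: fwd
Round 6: pos5(id88) recv 88: ELECTED

Answer: 30,80,88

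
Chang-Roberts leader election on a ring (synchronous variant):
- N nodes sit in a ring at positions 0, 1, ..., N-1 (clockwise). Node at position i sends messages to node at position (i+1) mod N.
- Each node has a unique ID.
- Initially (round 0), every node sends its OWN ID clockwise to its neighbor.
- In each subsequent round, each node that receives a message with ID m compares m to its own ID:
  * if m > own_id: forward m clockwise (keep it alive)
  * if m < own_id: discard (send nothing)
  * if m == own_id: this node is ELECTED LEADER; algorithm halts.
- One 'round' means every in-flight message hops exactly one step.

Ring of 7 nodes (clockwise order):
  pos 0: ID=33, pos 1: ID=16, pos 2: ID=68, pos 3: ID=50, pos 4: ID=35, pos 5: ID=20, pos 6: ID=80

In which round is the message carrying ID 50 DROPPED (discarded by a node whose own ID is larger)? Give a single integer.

Answer: 3

Derivation:
Round 1: pos1(id16) recv 33: fwd; pos2(id68) recv 16: drop; pos3(id50) recv 68: fwd; pos4(id35) recv 50: fwd; pos5(id20) recv 35: fwd; pos6(id80) recv 20: drop; pos0(id33) recv 80: fwd
Round 2: pos2(id68) recv 33: drop; pos4(id35) recv 68: fwd; pos5(id20) recv 50: fwd; pos6(id80) recv 35: drop; pos1(id16) recv 80: fwd
Round 3: pos5(id20) recv 68: fwd; pos6(id80) recv 50: drop; pos2(id68) recv 80: fwd
Round 4: pos6(id80) recv 68: drop; pos3(id50) recv 80: fwd
Round 5: pos4(id35) recv 80: fwd
Round 6: pos5(id20) recv 80: fwd
Round 7: pos6(id80) recv 80: ELECTED
Message ID 50 originates at pos 3; dropped at pos 6 in round 3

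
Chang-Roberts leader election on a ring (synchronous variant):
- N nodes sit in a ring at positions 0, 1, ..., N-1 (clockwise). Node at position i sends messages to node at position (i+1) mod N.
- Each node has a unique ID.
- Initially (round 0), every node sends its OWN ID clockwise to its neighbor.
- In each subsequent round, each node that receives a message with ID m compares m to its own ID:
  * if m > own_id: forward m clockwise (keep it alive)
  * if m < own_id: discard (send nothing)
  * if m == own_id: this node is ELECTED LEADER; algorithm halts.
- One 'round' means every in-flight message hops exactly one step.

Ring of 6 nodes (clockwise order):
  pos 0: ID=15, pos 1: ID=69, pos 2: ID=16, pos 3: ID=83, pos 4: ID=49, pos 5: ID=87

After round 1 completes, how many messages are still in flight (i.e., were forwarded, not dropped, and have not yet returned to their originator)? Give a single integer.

Round 1: pos1(id69) recv 15: drop; pos2(id16) recv 69: fwd; pos3(id83) recv 16: drop; pos4(id49) recv 83: fwd; pos5(id87) recv 49: drop; pos0(id15) recv 87: fwd
After round 1: 3 messages still in flight

Answer: 3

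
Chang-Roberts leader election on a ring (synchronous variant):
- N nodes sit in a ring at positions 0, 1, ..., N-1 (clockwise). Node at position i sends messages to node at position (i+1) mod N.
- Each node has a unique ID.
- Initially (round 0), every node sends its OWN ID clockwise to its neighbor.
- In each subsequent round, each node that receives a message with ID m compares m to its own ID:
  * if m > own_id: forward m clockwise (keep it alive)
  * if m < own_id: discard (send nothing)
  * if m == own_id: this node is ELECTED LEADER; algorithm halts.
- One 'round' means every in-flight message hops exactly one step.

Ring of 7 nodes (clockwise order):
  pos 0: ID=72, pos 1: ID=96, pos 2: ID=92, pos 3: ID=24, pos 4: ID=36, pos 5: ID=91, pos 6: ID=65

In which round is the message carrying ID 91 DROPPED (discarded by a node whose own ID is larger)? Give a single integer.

Round 1: pos1(id96) recv 72: drop; pos2(id92) recv 96: fwd; pos3(id24) recv 92: fwd; pos4(id36) recv 24: drop; pos5(id91) recv 36: drop; pos6(id65) recv 91: fwd; pos0(id72) recv 65: drop
Round 2: pos3(id24) recv 96: fwd; pos4(id36) recv 92: fwd; pos0(id72) recv 91: fwd
Round 3: pos4(id36) recv 96: fwd; pos5(id91) recv 92: fwd; pos1(id96) recv 91: drop
Round 4: pos5(id91) recv 96: fwd; pos6(id65) recv 92: fwd
Round 5: pos6(id65) recv 96: fwd; pos0(id72) recv 92: fwd
Round 6: pos0(id72) recv 96: fwd; pos1(id96) recv 92: drop
Round 7: pos1(id96) recv 96: ELECTED
Message ID 91 originates at pos 5; dropped at pos 1 in round 3

Answer: 3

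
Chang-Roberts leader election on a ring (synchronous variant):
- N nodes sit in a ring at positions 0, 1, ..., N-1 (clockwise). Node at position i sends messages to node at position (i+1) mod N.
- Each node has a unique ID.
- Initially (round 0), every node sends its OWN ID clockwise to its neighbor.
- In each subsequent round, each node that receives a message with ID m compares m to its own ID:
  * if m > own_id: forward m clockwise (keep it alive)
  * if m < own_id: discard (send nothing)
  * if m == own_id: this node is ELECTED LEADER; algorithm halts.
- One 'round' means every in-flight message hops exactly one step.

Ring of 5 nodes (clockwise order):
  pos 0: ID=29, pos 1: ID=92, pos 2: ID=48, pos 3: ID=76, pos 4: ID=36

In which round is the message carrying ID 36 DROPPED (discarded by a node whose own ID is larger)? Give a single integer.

Round 1: pos1(id92) recv 29: drop; pos2(id48) recv 92: fwd; pos3(id76) recv 48: drop; pos4(id36) recv 76: fwd; pos0(id29) recv 36: fwd
Round 2: pos3(id76) recv 92: fwd; pos0(id29) recv 76: fwd; pos1(id92) recv 36: drop
Round 3: pos4(id36) recv 92: fwd; pos1(id92) recv 76: drop
Round 4: pos0(id29) recv 92: fwd
Round 5: pos1(id92) recv 92: ELECTED
Message ID 36 originates at pos 4; dropped at pos 1 in round 2

Answer: 2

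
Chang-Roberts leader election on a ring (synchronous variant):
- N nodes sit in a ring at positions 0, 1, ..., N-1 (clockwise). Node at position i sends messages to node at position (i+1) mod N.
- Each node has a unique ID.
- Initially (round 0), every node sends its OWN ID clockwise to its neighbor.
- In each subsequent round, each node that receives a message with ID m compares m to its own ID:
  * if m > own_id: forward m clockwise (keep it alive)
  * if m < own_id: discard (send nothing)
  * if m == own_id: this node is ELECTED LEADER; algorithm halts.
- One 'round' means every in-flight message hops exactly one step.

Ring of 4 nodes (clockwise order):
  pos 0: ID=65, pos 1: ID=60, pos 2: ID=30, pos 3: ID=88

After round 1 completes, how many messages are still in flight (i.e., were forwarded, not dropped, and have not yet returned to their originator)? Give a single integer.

Round 1: pos1(id60) recv 65: fwd; pos2(id30) recv 60: fwd; pos3(id88) recv 30: drop; pos0(id65) recv 88: fwd
After round 1: 3 messages still in flight

Answer: 3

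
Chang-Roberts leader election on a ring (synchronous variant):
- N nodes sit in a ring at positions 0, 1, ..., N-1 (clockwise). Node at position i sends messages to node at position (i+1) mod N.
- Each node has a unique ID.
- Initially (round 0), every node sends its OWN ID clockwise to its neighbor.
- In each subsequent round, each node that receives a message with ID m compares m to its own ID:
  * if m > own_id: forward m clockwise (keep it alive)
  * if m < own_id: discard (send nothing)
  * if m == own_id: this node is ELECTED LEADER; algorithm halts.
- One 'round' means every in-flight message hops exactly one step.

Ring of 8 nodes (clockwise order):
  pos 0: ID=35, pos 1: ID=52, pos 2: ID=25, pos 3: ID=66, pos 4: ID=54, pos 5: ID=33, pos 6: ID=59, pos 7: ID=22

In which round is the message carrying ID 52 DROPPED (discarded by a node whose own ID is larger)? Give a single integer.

Answer: 2

Derivation:
Round 1: pos1(id52) recv 35: drop; pos2(id25) recv 52: fwd; pos3(id66) recv 25: drop; pos4(id54) recv 66: fwd; pos5(id33) recv 54: fwd; pos6(id59) recv 33: drop; pos7(id22) recv 59: fwd; pos0(id35) recv 22: drop
Round 2: pos3(id66) recv 52: drop; pos5(id33) recv 66: fwd; pos6(id59) recv 54: drop; pos0(id35) recv 59: fwd
Round 3: pos6(id59) recv 66: fwd; pos1(id52) recv 59: fwd
Round 4: pos7(id22) recv 66: fwd; pos2(id25) recv 59: fwd
Round 5: pos0(id35) recv 66: fwd; pos3(id66) recv 59: drop
Round 6: pos1(id52) recv 66: fwd
Round 7: pos2(id25) recv 66: fwd
Round 8: pos3(id66) recv 66: ELECTED
Message ID 52 originates at pos 1; dropped at pos 3 in round 2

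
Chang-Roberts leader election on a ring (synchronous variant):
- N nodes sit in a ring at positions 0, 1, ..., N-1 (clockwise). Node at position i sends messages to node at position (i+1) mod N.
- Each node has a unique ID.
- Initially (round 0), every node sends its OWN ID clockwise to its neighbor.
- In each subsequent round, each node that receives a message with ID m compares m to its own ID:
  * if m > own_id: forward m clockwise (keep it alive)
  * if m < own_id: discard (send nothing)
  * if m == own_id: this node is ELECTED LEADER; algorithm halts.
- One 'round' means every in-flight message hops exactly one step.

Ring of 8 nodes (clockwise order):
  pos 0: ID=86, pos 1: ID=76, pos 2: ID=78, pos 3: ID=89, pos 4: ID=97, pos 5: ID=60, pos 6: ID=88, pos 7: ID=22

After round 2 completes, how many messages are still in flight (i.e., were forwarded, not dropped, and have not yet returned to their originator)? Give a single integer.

Answer: 3

Derivation:
Round 1: pos1(id76) recv 86: fwd; pos2(id78) recv 76: drop; pos3(id89) recv 78: drop; pos4(id97) recv 89: drop; pos5(id60) recv 97: fwd; pos6(id88) recv 60: drop; pos7(id22) recv 88: fwd; pos0(id86) recv 22: drop
Round 2: pos2(id78) recv 86: fwd; pos6(id88) recv 97: fwd; pos0(id86) recv 88: fwd
After round 2: 3 messages still in flight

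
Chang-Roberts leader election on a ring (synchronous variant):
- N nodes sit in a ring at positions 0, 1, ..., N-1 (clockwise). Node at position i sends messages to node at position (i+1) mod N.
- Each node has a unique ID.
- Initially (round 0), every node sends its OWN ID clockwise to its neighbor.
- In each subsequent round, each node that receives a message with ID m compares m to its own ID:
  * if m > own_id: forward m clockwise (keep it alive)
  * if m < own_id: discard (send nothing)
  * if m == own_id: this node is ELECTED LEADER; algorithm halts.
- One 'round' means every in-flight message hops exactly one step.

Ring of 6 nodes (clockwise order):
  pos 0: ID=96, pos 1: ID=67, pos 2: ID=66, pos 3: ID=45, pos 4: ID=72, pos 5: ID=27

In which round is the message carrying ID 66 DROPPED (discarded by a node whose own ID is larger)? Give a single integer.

Round 1: pos1(id67) recv 96: fwd; pos2(id66) recv 67: fwd; pos3(id45) recv 66: fwd; pos4(id72) recv 45: drop; pos5(id27) recv 72: fwd; pos0(id96) recv 27: drop
Round 2: pos2(id66) recv 96: fwd; pos3(id45) recv 67: fwd; pos4(id72) recv 66: drop; pos0(id96) recv 72: drop
Round 3: pos3(id45) recv 96: fwd; pos4(id72) recv 67: drop
Round 4: pos4(id72) recv 96: fwd
Round 5: pos5(id27) recv 96: fwd
Round 6: pos0(id96) recv 96: ELECTED
Message ID 66 originates at pos 2; dropped at pos 4 in round 2

Answer: 2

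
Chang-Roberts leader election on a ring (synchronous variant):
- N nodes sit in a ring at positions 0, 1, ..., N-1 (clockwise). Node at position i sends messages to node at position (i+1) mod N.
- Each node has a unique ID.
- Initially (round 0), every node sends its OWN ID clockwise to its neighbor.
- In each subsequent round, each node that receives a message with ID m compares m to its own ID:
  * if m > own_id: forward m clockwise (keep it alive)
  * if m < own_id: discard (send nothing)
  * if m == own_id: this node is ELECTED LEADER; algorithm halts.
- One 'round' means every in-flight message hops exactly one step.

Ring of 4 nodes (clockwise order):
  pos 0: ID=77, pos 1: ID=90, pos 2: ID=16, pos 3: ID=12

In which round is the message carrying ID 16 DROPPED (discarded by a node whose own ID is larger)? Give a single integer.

Round 1: pos1(id90) recv 77: drop; pos2(id16) recv 90: fwd; pos3(id12) recv 16: fwd; pos0(id77) recv 12: drop
Round 2: pos3(id12) recv 90: fwd; pos0(id77) recv 16: drop
Round 3: pos0(id77) recv 90: fwd
Round 4: pos1(id90) recv 90: ELECTED
Message ID 16 originates at pos 2; dropped at pos 0 in round 2

Answer: 2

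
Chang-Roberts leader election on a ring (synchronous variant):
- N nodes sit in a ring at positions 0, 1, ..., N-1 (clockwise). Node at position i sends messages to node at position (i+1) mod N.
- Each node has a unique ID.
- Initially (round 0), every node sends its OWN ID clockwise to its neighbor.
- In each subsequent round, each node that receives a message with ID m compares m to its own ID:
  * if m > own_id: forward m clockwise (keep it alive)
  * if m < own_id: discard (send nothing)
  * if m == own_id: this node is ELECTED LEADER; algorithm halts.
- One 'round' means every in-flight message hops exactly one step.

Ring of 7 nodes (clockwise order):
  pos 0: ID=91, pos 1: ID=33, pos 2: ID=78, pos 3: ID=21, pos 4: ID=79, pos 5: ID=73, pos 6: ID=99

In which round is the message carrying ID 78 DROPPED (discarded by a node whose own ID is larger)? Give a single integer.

Round 1: pos1(id33) recv 91: fwd; pos2(id78) recv 33: drop; pos3(id21) recv 78: fwd; pos4(id79) recv 21: drop; pos5(id73) recv 79: fwd; pos6(id99) recv 73: drop; pos0(id91) recv 99: fwd
Round 2: pos2(id78) recv 91: fwd; pos4(id79) recv 78: drop; pos6(id99) recv 79: drop; pos1(id33) recv 99: fwd
Round 3: pos3(id21) recv 91: fwd; pos2(id78) recv 99: fwd
Round 4: pos4(id79) recv 91: fwd; pos3(id21) recv 99: fwd
Round 5: pos5(id73) recv 91: fwd; pos4(id79) recv 99: fwd
Round 6: pos6(id99) recv 91: drop; pos5(id73) recv 99: fwd
Round 7: pos6(id99) recv 99: ELECTED
Message ID 78 originates at pos 2; dropped at pos 4 in round 2

Answer: 2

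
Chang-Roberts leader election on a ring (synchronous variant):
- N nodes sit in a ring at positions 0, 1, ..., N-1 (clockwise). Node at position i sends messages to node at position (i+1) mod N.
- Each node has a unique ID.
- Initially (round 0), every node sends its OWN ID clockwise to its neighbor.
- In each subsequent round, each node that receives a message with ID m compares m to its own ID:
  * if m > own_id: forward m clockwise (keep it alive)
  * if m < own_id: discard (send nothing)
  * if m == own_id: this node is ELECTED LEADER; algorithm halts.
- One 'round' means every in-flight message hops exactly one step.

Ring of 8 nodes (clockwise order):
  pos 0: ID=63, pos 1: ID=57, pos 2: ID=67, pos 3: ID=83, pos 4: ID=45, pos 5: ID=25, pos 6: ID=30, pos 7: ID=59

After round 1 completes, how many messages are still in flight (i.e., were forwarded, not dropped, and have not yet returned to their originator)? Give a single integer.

Answer: 3

Derivation:
Round 1: pos1(id57) recv 63: fwd; pos2(id67) recv 57: drop; pos3(id83) recv 67: drop; pos4(id45) recv 83: fwd; pos5(id25) recv 45: fwd; pos6(id30) recv 25: drop; pos7(id59) recv 30: drop; pos0(id63) recv 59: drop
After round 1: 3 messages still in flight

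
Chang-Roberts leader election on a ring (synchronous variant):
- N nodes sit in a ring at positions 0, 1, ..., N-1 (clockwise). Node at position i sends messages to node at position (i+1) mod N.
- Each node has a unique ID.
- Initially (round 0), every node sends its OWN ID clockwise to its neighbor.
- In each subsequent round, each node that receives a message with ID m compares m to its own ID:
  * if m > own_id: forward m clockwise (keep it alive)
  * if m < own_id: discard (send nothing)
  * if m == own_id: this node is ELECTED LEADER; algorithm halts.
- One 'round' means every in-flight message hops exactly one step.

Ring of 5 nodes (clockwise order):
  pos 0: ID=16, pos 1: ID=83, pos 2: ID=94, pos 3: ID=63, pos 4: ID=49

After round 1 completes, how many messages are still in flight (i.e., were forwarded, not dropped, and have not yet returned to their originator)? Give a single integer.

Round 1: pos1(id83) recv 16: drop; pos2(id94) recv 83: drop; pos3(id63) recv 94: fwd; pos4(id49) recv 63: fwd; pos0(id16) recv 49: fwd
After round 1: 3 messages still in flight

Answer: 3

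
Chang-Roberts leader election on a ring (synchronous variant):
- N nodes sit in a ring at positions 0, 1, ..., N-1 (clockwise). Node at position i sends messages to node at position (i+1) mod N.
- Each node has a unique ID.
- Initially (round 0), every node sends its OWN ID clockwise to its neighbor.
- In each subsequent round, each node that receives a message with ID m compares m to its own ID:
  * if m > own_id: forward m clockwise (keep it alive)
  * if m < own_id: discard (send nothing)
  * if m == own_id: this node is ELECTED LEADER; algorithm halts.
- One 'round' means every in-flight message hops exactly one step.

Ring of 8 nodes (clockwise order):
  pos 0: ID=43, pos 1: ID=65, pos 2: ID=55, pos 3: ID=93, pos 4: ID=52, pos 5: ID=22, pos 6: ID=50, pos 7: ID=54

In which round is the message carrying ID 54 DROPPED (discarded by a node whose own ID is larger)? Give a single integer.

Round 1: pos1(id65) recv 43: drop; pos2(id55) recv 65: fwd; pos3(id93) recv 55: drop; pos4(id52) recv 93: fwd; pos5(id22) recv 52: fwd; pos6(id50) recv 22: drop; pos7(id54) recv 50: drop; pos0(id43) recv 54: fwd
Round 2: pos3(id93) recv 65: drop; pos5(id22) recv 93: fwd; pos6(id50) recv 52: fwd; pos1(id65) recv 54: drop
Round 3: pos6(id50) recv 93: fwd; pos7(id54) recv 52: drop
Round 4: pos7(id54) recv 93: fwd
Round 5: pos0(id43) recv 93: fwd
Round 6: pos1(id65) recv 93: fwd
Round 7: pos2(id55) recv 93: fwd
Round 8: pos3(id93) recv 93: ELECTED
Message ID 54 originates at pos 7; dropped at pos 1 in round 2

Answer: 2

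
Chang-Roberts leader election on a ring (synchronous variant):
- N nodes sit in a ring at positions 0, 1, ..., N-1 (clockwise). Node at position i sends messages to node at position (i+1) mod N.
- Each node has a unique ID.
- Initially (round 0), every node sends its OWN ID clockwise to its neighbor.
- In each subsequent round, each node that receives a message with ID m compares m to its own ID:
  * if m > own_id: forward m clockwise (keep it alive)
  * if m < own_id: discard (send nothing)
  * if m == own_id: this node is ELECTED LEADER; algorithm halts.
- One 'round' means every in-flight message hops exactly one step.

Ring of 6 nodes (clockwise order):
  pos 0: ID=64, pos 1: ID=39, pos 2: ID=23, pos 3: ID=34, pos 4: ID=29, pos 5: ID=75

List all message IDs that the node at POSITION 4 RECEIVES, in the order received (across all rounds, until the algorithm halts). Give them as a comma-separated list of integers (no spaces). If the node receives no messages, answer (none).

Answer: 34,39,64,75

Derivation:
Round 1: pos1(id39) recv 64: fwd; pos2(id23) recv 39: fwd; pos3(id34) recv 23: drop; pos4(id29) recv 34: fwd; pos5(id75) recv 29: drop; pos0(id64) recv 75: fwd
Round 2: pos2(id23) recv 64: fwd; pos3(id34) recv 39: fwd; pos5(id75) recv 34: drop; pos1(id39) recv 75: fwd
Round 3: pos3(id34) recv 64: fwd; pos4(id29) recv 39: fwd; pos2(id23) recv 75: fwd
Round 4: pos4(id29) recv 64: fwd; pos5(id75) recv 39: drop; pos3(id34) recv 75: fwd
Round 5: pos5(id75) recv 64: drop; pos4(id29) recv 75: fwd
Round 6: pos5(id75) recv 75: ELECTED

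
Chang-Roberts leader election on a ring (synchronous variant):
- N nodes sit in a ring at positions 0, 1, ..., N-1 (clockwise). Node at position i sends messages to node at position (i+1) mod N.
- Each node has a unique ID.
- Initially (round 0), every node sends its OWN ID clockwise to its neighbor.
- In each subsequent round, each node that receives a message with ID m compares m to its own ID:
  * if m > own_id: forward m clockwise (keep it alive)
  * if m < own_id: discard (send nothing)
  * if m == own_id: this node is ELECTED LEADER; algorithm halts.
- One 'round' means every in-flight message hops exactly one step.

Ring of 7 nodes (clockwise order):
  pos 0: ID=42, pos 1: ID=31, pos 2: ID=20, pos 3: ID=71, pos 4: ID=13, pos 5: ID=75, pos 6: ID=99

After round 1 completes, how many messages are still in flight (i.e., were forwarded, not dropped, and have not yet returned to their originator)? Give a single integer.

Round 1: pos1(id31) recv 42: fwd; pos2(id20) recv 31: fwd; pos3(id71) recv 20: drop; pos4(id13) recv 71: fwd; pos5(id75) recv 13: drop; pos6(id99) recv 75: drop; pos0(id42) recv 99: fwd
After round 1: 4 messages still in flight

Answer: 4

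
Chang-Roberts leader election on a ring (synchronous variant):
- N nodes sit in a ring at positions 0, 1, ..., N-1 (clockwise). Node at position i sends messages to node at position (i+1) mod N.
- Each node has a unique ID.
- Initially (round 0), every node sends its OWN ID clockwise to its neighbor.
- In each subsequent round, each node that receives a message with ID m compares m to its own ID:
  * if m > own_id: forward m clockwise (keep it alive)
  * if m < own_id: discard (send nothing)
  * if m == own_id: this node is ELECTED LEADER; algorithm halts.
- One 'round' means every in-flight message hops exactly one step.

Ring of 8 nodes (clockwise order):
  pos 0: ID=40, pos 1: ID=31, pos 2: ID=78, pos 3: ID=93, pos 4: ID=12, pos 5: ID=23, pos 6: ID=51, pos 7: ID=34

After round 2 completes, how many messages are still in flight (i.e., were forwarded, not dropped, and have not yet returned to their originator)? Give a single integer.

Answer: 2

Derivation:
Round 1: pos1(id31) recv 40: fwd; pos2(id78) recv 31: drop; pos3(id93) recv 78: drop; pos4(id12) recv 93: fwd; pos5(id23) recv 12: drop; pos6(id51) recv 23: drop; pos7(id34) recv 51: fwd; pos0(id40) recv 34: drop
Round 2: pos2(id78) recv 40: drop; pos5(id23) recv 93: fwd; pos0(id40) recv 51: fwd
After round 2: 2 messages still in flight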